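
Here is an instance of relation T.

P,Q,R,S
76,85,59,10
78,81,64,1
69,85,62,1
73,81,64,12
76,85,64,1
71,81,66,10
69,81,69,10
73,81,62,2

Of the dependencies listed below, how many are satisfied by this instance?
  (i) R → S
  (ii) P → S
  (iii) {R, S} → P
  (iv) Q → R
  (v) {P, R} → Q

1

(i) R → S: R=64: 3 rows → S takes values {1, 12} — violation; R=62: 2 rows → S takes values {1, 2} — violation — fails.
(ii) P → S: P=76: 2 rows → S takes values {10, 1} — violation; P=69: 2 rows → S takes values {1, 10} — violation; P=73: 2 rows → S takes values {12, 2} — violation — fails.
(iii) {R, S} → P: (R=64, S=1): 2 rows → P takes values {78, 76} — violation — fails.
(iv) Q → R: Q=85: 3 rows → R takes values {59, 62, 64} — violation; Q=81: 5 rows → R takes values {64, 66, 69, 62} — violation — fails.
(v) {P, R} → Q: every LHS value maps to a single RHS value — holds.
1 of the 5 dependencies holds.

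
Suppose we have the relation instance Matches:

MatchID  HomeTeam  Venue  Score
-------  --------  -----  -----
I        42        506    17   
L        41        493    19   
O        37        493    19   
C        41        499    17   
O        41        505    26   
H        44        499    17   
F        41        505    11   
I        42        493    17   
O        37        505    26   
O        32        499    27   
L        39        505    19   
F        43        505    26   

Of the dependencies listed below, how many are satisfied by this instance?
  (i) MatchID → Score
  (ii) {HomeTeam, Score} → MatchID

(i) MatchID → Score: MatchID=O: 4 rows → Score takes values {19, 26, 27} — violation; MatchID=F: 2 rows → Score takes values {11, 26} — violation — fails.
(ii) {HomeTeam, Score} → MatchID: every LHS value maps to a single RHS value — holds.
1 of the 2 dependencies holds.

1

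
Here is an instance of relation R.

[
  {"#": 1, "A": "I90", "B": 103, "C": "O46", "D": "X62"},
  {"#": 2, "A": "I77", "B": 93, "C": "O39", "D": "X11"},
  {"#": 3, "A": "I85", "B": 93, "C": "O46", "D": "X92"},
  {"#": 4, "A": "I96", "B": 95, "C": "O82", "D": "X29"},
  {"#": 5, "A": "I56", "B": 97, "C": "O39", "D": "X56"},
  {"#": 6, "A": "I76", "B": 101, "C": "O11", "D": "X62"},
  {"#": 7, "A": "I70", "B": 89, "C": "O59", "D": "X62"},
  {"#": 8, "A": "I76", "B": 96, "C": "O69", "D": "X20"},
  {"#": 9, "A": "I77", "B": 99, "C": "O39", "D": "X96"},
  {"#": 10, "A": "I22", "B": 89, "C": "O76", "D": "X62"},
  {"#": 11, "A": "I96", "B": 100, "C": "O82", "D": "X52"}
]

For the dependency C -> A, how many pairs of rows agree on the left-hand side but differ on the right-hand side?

3

C=O46: violating pairs (1,3) — 1 pair.
C=O39: violating pairs (2,5), (5,9) — 2 pairs.
C=O82: all 2 rows agree on A — 0 pairs.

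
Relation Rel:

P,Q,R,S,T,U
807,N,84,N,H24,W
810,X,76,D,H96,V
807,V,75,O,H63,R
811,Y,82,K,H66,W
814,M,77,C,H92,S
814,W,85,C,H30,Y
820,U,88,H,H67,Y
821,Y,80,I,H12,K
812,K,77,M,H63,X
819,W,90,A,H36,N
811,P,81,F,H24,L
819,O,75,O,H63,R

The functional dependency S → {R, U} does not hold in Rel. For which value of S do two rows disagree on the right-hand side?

C

S=N: 1 row → {R,U} = (84, W) ✓
S=D: 1 row → {R,U} = (76, V) ✓
S=O: 2 rows → {R,U} = (75, R), (75, R) ✓
S=K: 1 row → {R,U} = (82, W) ✓
S=C: 2 rows → {R,U} takes values {(77, S), (85, Y)} — violation
S=H: 1 row → {R,U} = (88, Y) ✓
S=I: 1 row → {R,U} = (80, K) ✓
S=M: 1 row → {R,U} = (77, X) ✓
S=A: 1 row → {R,U} = (90, N) ✓
S=F: 1 row → {R,U} = (81, L) ✓
The only S value with inconsistent RHS is S=C.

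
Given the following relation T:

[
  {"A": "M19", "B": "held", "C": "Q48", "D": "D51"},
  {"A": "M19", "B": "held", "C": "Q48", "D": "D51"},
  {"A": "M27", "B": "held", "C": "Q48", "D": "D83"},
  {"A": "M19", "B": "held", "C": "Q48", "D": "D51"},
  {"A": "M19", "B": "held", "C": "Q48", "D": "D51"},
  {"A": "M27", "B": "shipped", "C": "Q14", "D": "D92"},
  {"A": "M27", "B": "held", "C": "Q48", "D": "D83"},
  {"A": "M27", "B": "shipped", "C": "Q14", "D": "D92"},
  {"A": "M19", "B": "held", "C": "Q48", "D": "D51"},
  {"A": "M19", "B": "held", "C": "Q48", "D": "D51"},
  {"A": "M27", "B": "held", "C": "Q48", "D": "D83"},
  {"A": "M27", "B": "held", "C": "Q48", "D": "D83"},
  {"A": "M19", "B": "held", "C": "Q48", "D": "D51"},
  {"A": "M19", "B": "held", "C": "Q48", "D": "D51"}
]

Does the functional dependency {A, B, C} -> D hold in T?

Yes

(A=M19, B=held, C=Q48): 8 rows → D = D51, D51, D51, D51, D51, D51, D51, D51 ✓
(A=M27, B=held, C=Q48): 4 rows → D = D83, D83, D83, D83 ✓
(A=M27, B=shipped, C=Q14): 2 rows → D = D92, D92 ✓
Every {A, B, C} value is associated with a single D value, so {A, B, C} -> D holds.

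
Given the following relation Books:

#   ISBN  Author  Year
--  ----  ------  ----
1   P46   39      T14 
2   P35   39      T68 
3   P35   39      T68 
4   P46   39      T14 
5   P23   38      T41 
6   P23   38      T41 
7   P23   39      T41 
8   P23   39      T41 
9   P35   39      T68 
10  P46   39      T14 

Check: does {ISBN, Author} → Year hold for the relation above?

(ISBN=P46, Author=39): rows 1, 4, 10 → Year = T14, T14, T14 ✓
(ISBN=P35, Author=39): rows 2, 3, 9 → Year = T68, T68, T68 ✓
(ISBN=P23, Author=38): rows 5, 6 → Year = T41, T41 ✓
(ISBN=P23, Author=39): rows 7, 8 → Year = T41, T41 ✓
Every {ISBN, Author} value is associated with a single Year value, so {ISBN, Author} → Year holds.

Yes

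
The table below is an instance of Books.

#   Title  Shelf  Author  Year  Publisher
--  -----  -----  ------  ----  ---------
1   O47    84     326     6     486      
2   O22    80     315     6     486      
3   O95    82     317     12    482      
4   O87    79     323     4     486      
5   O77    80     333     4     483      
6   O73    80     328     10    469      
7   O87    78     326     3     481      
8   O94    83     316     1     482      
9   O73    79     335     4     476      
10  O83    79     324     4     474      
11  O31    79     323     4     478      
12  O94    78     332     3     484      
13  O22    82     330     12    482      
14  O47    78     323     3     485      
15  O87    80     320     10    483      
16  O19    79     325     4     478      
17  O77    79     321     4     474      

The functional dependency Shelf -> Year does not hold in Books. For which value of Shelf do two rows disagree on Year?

80

Shelf=84: row 1 → Year = 6 ✓
Shelf=80: rows 2, 5, 6, 15 → Year takes values {6, 4, 10} — violation
Shelf=82: rows 3, 13 → Year = 12, 12 ✓
Shelf=79: rows 4, 9, 10, 11, 16, 17 → Year = 4, 4, 4, 4, 4, 4 ✓
Shelf=78: rows 7, 12, 14 → Year = 3, 3, 3 ✓
Shelf=83: row 8 → Year = 1 ✓
The only Shelf value with inconsistent Year is Shelf=80.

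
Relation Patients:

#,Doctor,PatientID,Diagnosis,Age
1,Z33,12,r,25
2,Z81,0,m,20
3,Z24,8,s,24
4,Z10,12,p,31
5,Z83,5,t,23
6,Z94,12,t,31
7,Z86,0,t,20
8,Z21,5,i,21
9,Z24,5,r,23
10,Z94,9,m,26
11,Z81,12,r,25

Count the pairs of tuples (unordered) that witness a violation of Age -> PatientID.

Age=25: all 2 rows agree on PatientID — 0 pairs.
Age=20: all 2 rows agree on PatientID — 0 pairs.
Age=31: all 2 rows agree on PatientID — 0 pairs.
Age=23: all 2 rows agree on PatientID — 0 pairs.

0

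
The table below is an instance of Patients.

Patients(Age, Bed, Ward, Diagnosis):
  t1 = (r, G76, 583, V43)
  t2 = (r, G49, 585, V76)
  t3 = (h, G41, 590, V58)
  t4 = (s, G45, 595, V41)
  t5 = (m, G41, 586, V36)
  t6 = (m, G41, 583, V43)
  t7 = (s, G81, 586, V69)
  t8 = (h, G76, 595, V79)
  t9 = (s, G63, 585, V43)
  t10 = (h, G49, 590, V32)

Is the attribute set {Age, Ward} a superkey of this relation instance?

Rows 3 and 10 have the same {Age, Ward} value (Age=h, Ward=590) but are distinct tuples, so {Age, Ward} does not determine every attribute — not a superkey.

No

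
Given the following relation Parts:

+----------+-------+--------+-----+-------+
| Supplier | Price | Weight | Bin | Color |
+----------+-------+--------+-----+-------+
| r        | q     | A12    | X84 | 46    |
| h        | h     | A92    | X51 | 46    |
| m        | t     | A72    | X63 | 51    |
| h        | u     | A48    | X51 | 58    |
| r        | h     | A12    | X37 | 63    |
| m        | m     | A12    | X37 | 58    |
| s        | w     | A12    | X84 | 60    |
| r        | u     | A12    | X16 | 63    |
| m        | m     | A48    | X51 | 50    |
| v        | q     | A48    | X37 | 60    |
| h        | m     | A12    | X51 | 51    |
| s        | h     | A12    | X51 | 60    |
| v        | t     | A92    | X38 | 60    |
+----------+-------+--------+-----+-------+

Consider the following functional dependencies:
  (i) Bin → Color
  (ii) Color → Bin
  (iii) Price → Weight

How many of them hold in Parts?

0

(i) Bin → Color: Bin=X84: 2 rows → Color takes values {46, 60} — violation; Bin=X51: 5 rows → Color takes values {46, 58, 50, 51, 60} — violation; Bin=X37: 3 rows → Color takes values {63, 58, 60} — violation — fails.
(ii) Color → Bin: Color=46: 2 rows → Bin takes values {X84, X51} — violation; Color=51: 2 rows → Bin takes values {X63, X51} — violation; Color=58: 2 rows → Bin takes values {X51, X37} — violation; Color=63: 2 rows → Bin takes values {X37, X16} — violation; Color=60: 4 rows → Bin takes values {X84, X37, X51, X38} — violation — fails.
(iii) Price → Weight: Price=q: 2 rows → Weight takes values {A12, A48} — violation; Price=h: 3 rows → Weight takes values {A92, A12} — violation; Price=t: 2 rows → Weight takes values {A72, A92} — violation; Price=u: 2 rows → Weight takes values {A48, A12} — violation; Price=m: 3 rows → Weight takes values {A12, A48} — violation — fails.
None of the 3 dependencies hold.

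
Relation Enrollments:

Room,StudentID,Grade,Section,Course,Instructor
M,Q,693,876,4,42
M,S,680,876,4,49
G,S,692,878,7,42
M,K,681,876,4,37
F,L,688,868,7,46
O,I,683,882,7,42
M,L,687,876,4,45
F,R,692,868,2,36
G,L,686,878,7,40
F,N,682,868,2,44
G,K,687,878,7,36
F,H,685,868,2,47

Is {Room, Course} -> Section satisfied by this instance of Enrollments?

(Room=M, Course=4): 4 rows → Section = 876, 876, 876, 876 ✓
(Room=G, Course=7): 3 rows → Section = 878, 878, 878 ✓
(Room=F, Course=7): 1 row → Section = 868 ✓
(Room=O, Course=7): 1 row → Section = 882 ✓
(Room=F, Course=2): 3 rows → Section = 868, 868, 868 ✓
Every {Room, Course} value is associated with a single Section value, so {Room, Course} -> Section holds.

Yes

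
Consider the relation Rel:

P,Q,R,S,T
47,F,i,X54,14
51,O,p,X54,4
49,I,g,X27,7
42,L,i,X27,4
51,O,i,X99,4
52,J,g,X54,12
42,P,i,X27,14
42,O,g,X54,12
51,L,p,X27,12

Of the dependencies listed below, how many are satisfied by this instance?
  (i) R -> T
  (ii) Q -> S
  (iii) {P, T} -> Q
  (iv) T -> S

(i) R -> T: R=i: 4 rows → T takes values {14, 4} — violation; R=p: 2 rows → T takes values {4, 12} — violation; R=g: 3 rows → T takes values {7, 12} — violation — fails.
(ii) Q -> S: Q=O: 3 rows → S takes values {X54, X99} — violation — fails.
(iii) {P, T} -> Q: every LHS value maps to a single RHS value — holds.
(iv) T -> S: T=14: 2 rows → S takes values {X54, X27} — violation; T=4: 3 rows → S takes values {X54, X27, X99} — violation; T=12: 3 rows → S takes values {X54, X27} — violation — fails.
1 of the 4 dependencies holds.

1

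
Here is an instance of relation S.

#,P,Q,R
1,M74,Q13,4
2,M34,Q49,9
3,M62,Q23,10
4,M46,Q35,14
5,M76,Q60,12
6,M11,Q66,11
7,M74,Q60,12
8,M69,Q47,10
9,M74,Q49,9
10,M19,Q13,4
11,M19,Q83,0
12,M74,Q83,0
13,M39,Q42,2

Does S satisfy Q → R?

Yes

Q=Q13: rows 1, 10 → R = 4, 4 ✓
Q=Q49: rows 2, 9 → R = 9, 9 ✓
Q=Q23: row 3 → R = 10 ✓
Q=Q35: row 4 → R = 14 ✓
Q=Q60: rows 5, 7 → R = 12, 12 ✓
Q=Q66: row 6 → R = 11 ✓
Q=Q47: row 8 → R = 10 ✓
Q=Q83: rows 11, 12 → R = 0, 0 ✓
Q=Q42: row 13 → R = 2 ✓
Every Q value is associated with a single R value, so Q → R holds.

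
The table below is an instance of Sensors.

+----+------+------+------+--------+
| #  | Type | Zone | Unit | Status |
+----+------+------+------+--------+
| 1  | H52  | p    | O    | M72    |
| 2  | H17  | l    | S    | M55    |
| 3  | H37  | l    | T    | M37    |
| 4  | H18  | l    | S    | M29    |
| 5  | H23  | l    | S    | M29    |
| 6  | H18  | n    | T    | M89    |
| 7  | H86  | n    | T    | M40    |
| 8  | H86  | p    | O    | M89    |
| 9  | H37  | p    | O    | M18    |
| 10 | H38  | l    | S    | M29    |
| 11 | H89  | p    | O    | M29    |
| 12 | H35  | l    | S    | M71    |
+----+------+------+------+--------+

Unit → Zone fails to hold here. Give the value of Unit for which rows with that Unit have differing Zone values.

Unit=O: rows 1, 8, 9, 11 → Zone = p, p, p, p ✓
Unit=S: rows 2, 4, 5, 10, 12 → Zone = l, l, l, l, l ✓
Unit=T: rows 3, 6, 7 → Zone takes values {l, n} — violation
The only Unit value with inconsistent Zone is Unit=T.

T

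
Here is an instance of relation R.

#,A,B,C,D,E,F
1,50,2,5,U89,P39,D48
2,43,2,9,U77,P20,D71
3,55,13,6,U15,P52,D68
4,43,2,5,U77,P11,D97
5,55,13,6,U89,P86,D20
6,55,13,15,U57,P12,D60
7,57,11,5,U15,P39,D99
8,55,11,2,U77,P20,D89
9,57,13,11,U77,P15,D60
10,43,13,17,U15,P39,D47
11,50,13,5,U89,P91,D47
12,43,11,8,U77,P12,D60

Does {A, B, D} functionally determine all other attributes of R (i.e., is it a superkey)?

No

Rows 2 and 4 have the same {A, B, D} value (A=43, B=2, D=U77) but are distinct tuples, so {A, B, D} does not determine every attribute — not a superkey.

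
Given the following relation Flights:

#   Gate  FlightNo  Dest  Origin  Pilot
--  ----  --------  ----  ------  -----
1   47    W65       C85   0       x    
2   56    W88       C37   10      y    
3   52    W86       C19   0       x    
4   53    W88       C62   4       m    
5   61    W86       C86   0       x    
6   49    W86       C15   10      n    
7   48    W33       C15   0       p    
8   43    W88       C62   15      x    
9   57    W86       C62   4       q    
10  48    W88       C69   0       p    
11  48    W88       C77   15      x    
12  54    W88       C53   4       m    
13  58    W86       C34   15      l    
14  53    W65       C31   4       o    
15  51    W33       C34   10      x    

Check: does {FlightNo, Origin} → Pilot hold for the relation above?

Yes

(FlightNo=W65, Origin=0): row 1 → Pilot = x ✓
(FlightNo=W88, Origin=10): row 2 → Pilot = y ✓
(FlightNo=W86, Origin=0): rows 3, 5 → Pilot = x, x ✓
(FlightNo=W88, Origin=4): rows 4, 12 → Pilot = m, m ✓
(FlightNo=W86, Origin=10): row 6 → Pilot = n ✓
(FlightNo=W33, Origin=0): row 7 → Pilot = p ✓
(FlightNo=W88, Origin=15): rows 8, 11 → Pilot = x, x ✓
(FlightNo=W86, Origin=4): row 9 → Pilot = q ✓
(FlightNo=W88, Origin=0): row 10 → Pilot = p ✓
(FlightNo=W86, Origin=15): row 13 → Pilot = l ✓
(FlightNo=W65, Origin=4): row 14 → Pilot = o ✓
(FlightNo=W33, Origin=10): row 15 → Pilot = x ✓
Every {FlightNo, Origin} value is associated with a single Pilot value, so {FlightNo, Origin} → Pilot holds.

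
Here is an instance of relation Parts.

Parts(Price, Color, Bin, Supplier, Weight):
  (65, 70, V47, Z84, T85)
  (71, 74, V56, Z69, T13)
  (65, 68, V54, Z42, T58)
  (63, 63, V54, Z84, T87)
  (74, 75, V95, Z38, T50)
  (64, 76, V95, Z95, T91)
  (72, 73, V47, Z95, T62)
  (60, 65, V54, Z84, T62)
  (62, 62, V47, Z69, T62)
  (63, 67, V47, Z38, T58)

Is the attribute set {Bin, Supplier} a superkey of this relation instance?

Two distinct rows share (Bin=V54, Supplier=Z84), so {Bin, Supplier} does not determine every attribute — not a superkey.

No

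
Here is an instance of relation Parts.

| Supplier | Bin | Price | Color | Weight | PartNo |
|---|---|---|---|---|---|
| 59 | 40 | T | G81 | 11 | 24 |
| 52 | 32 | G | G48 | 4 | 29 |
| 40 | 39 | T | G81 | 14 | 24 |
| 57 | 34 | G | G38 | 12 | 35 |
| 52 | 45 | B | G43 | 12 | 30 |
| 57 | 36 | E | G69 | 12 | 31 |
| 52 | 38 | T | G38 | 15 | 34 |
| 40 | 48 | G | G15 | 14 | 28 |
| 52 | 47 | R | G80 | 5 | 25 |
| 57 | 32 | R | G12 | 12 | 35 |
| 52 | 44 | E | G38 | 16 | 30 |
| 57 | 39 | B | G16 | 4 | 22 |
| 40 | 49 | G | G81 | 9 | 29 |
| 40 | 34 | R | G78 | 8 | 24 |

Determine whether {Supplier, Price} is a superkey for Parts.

Two distinct rows share (Supplier=40, Price=G), so {Supplier, Price} does not determine every attribute — not a superkey.

No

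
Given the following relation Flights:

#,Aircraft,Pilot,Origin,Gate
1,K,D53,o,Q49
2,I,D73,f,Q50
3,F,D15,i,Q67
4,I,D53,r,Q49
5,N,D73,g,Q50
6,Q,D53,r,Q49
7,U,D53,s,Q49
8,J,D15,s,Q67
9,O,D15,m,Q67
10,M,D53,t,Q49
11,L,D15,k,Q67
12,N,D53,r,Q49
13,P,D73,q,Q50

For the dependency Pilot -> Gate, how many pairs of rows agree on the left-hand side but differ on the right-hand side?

0

Pilot=D53: all 6 rows agree on Gate — 0 pairs.
Pilot=D73: all 3 rows agree on Gate — 0 pairs.
Pilot=D15: all 4 rows agree on Gate — 0 pairs.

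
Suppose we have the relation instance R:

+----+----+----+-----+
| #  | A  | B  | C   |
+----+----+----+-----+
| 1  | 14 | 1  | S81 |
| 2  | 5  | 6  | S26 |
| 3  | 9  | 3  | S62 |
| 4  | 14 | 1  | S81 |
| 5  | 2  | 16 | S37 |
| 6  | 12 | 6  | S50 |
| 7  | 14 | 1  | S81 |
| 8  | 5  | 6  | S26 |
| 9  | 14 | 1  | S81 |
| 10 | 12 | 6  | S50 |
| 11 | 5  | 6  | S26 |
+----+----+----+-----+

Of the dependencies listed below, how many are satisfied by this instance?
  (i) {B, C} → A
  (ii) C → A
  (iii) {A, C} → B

3

(i) {B, C} → A: every LHS value maps to a single RHS value — holds.
(ii) C → A: every LHS value maps to a single RHS value — holds.
(iii) {A, C} → B: every LHS value maps to a single RHS value — holds.
3 of the 3 dependencies hold.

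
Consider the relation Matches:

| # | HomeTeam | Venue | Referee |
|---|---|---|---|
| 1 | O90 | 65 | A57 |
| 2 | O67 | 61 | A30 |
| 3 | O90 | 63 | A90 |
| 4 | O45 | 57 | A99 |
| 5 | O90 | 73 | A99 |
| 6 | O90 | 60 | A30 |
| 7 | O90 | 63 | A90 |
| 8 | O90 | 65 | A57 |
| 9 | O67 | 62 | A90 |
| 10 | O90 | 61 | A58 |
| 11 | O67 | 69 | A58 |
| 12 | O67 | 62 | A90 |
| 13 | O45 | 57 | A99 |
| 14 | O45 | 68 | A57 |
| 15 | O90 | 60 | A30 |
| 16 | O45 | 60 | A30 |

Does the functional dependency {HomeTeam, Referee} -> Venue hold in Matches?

Yes

(HomeTeam=O90, Referee=A57): rows 1, 8 → Venue = 65, 65 ✓
(HomeTeam=O67, Referee=A30): row 2 → Venue = 61 ✓
(HomeTeam=O90, Referee=A90): rows 3, 7 → Venue = 63, 63 ✓
(HomeTeam=O45, Referee=A99): rows 4, 13 → Venue = 57, 57 ✓
(HomeTeam=O90, Referee=A99): row 5 → Venue = 73 ✓
(HomeTeam=O90, Referee=A30): rows 6, 15 → Venue = 60, 60 ✓
(HomeTeam=O67, Referee=A90): rows 9, 12 → Venue = 62, 62 ✓
(HomeTeam=O90, Referee=A58): row 10 → Venue = 61 ✓
(HomeTeam=O67, Referee=A58): row 11 → Venue = 69 ✓
(HomeTeam=O45, Referee=A57): row 14 → Venue = 68 ✓
(HomeTeam=O45, Referee=A30): row 16 → Venue = 60 ✓
Every {HomeTeam, Referee} value is associated with a single Venue value, so {HomeTeam, Referee} -> Venue holds.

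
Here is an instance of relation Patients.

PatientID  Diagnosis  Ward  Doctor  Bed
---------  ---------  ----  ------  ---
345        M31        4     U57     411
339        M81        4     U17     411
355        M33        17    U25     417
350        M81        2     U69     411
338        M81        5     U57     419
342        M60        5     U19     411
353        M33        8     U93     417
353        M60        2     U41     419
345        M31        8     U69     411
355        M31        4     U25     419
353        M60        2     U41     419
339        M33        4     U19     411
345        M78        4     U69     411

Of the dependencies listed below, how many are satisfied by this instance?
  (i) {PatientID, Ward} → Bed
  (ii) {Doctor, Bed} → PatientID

1

(i) {PatientID, Ward} → Bed: every LHS value maps to a single RHS value — holds.
(ii) {Doctor, Bed} → PatientID: (Doctor=U69, Bed=411): 3 rows → PatientID takes values {350, 345} — violation; (Doctor=U19, Bed=411): 2 rows → PatientID takes values {342, 339} — violation — fails.
1 of the 2 dependencies holds.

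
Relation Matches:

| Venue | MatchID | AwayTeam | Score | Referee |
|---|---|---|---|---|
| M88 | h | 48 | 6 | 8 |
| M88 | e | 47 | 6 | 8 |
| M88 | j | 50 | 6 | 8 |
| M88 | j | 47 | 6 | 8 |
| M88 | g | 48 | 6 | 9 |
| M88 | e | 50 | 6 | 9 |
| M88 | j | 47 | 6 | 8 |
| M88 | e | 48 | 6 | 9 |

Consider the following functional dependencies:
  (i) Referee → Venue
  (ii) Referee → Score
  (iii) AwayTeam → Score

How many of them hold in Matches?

(i) Referee → Venue: every LHS value maps to a single RHS value — holds.
(ii) Referee → Score: every LHS value maps to a single RHS value — holds.
(iii) AwayTeam → Score: every LHS value maps to a single RHS value — holds.
3 of the 3 dependencies hold.

3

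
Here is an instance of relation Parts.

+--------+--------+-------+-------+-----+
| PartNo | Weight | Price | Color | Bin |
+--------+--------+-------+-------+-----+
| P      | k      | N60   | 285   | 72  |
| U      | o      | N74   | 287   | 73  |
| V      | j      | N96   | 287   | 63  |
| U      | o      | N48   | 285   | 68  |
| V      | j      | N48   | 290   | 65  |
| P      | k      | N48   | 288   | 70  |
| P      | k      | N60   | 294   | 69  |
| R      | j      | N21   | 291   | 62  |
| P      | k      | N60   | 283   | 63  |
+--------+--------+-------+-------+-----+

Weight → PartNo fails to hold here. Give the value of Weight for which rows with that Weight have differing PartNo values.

j

Weight=k: 4 rows → PartNo = P, P, P, P ✓
Weight=o: 2 rows → PartNo = U, U ✓
Weight=j: 3 rows → PartNo takes values {V, R} — violation
The only Weight value with inconsistent PartNo is Weight=j.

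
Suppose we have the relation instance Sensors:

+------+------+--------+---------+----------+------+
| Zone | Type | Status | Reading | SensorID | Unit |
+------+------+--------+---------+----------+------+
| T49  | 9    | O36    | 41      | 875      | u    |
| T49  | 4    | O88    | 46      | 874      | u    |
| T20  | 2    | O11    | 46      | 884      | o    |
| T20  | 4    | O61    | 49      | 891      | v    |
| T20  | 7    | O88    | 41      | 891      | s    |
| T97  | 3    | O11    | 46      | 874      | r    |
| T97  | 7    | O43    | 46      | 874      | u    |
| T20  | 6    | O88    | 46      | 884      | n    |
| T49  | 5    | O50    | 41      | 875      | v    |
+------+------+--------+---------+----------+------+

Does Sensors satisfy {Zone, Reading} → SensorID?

Yes

(Zone=T49, Reading=41): 2 rows → SensorID = 875, 875 ✓
(Zone=T49, Reading=46): 1 row → SensorID = 874 ✓
(Zone=T20, Reading=46): 2 rows → SensorID = 884, 884 ✓
(Zone=T20, Reading=49): 1 row → SensorID = 891 ✓
(Zone=T20, Reading=41): 1 row → SensorID = 891 ✓
(Zone=T97, Reading=46): 2 rows → SensorID = 874, 874 ✓
Every {Zone, Reading} value is associated with a single SensorID value, so {Zone, Reading} → SensorID holds.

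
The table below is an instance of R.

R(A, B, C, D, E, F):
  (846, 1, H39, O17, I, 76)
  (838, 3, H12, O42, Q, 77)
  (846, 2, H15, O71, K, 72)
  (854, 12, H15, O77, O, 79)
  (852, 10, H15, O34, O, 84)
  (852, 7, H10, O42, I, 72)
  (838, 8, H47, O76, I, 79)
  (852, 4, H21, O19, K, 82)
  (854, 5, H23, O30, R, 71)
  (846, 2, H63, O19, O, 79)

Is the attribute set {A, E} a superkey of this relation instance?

Yes

All 10 rows have distinct {A, E} values, so {A, E} → (all attributes) holds and {A, E} is a superkey.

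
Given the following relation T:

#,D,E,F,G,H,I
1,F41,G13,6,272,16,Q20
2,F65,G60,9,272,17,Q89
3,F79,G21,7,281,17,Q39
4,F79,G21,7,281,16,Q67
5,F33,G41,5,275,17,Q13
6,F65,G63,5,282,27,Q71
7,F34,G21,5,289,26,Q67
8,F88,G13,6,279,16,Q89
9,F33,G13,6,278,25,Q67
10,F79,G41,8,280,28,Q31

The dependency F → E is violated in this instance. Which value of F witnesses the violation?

5

F=6: rows 1, 8, 9 → E = G13, G13, G13 ✓
F=9: row 2 → E = G60 ✓
F=7: rows 3, 4 → E = G21, G21 ✓
F=5: rows 5, 6, 7 → E takes values {G41, G63, G21} — violation
F=8: row 10 → E = G41 ✓
The only F value with inconsistent E is F=5.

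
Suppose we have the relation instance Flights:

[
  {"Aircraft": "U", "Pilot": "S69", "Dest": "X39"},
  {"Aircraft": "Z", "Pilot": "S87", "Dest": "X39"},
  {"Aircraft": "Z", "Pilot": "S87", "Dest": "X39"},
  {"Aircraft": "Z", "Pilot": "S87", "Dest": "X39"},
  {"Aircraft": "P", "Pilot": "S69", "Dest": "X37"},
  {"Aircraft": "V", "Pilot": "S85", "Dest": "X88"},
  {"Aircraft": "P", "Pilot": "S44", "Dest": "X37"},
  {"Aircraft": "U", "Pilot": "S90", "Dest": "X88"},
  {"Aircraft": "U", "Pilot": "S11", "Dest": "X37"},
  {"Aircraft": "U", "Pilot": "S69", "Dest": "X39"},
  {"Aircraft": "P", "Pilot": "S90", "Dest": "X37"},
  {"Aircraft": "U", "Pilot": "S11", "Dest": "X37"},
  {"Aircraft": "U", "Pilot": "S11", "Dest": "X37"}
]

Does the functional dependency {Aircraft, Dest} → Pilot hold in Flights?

(Aircraft=U, Dest=X39): 2 rows → Pilot = S69, S69 ✓
(Aircraft=Z, Dest=X39): 3 rows → Pilot = S87, S87, S87 ✓
(Aircraft=P, Dest=X37): 3 rows → Pilot takes values {S69, S44, S90} — violation
(Aircraft=V, Dest=X88): 1 row → Pilot = S85 ✓
(Aircraft=U, Dest=X88): 1 row → Pilot = S90 ✓
(Aircraft=U, Dest=X37): 3 rows → Pilot = S11, S11, S11 ✓
Two rows agree on {Aircraft, Dest} but differ on Pilot, so {Aircraft, Dest} → Pilot does not hold.

No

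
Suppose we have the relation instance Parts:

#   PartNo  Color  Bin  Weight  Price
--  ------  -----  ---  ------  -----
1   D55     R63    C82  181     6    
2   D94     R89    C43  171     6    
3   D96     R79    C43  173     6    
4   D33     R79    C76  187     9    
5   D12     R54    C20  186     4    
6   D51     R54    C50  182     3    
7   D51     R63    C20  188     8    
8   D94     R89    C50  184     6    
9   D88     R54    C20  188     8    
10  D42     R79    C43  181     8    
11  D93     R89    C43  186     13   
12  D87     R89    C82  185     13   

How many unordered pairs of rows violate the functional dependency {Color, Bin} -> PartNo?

3

(Color=R89, Bin=C43): violating pairs (2,11) — 1 pair.
(Color=R79, Bin=C43): violating pairs (3,10) — 1 pair.
(Color=R54, Bin=C20): violating pairs (5,9) — 1 pair.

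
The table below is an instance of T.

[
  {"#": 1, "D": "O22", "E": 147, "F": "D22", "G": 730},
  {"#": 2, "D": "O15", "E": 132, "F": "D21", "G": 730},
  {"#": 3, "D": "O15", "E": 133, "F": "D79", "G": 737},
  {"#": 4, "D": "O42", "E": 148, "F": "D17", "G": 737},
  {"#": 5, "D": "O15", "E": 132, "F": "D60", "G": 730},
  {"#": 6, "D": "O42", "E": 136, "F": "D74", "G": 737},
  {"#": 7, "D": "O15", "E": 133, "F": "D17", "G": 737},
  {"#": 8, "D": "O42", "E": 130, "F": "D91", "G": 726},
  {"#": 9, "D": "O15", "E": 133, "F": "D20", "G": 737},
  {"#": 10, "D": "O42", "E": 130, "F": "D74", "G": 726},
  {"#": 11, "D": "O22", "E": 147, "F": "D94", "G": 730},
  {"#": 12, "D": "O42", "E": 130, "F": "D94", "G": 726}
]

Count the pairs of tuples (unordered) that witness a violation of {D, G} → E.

(D=O22, G=730): all 2 rows agree on E — 0 pairs.
(D=O15, G=730): all 2 rows agree on E — 0 pairs.
(D=O15, G=737): all 3 rows agree on E — 0 pairs.
(D=O42, G=737): violating pairs (4,6) — 1 pair.
(D=O42, G=726): all 3 rows agree on E — 0 pairs.

1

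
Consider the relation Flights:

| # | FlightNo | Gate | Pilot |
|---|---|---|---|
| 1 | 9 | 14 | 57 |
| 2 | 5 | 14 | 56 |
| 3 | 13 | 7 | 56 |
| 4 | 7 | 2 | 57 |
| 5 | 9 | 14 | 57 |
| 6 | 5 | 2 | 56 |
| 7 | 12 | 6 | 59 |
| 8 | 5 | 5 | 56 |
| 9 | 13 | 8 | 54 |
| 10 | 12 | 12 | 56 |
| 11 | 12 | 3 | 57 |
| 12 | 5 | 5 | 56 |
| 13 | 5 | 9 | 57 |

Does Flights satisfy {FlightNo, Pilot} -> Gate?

No

(FlightNo=9, Pilot=57): rows 1, 5 → Gate = 14, 14 ✓
(FlightNo=5, Pilot=56): rows 2, 6, 8, 12 → Gate takes values {14, 2, 5} — violation
(FlightNo=13, Pilot=56): row 3 → Gate = 7 ✓
(FlightNo=7, Pilot=57): row 4 → Gate = 2 ✓
(FlightNo=12, Pilot=59): row 7 → Gate = 6 ✓
(FlightNo=13, Pilot=54): row 9 → Gate = 8 ✓
(FlightNo=12, Pilot=56): row 10 → Gate = 12 ✓
(FlightNo=12, Pilot=57): row 11 → Gate = 3 ✓
(FlightNo=5, Pilot=57): row 13 → Gate = 9 ✓
Two rows agree on {FlightNo, Pilot} but differ on Gate, so {FlightNo, Pilot} -> Gate does not hold.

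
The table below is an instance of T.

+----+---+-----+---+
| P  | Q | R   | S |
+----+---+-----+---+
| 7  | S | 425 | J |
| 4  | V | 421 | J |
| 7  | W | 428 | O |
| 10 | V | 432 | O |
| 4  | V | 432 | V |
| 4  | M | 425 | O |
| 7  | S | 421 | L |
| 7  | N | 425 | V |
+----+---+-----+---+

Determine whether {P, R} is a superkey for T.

No

Two distinct rows share (P=7, R=425), so {P, R} does not determine every attribute — not a superkey.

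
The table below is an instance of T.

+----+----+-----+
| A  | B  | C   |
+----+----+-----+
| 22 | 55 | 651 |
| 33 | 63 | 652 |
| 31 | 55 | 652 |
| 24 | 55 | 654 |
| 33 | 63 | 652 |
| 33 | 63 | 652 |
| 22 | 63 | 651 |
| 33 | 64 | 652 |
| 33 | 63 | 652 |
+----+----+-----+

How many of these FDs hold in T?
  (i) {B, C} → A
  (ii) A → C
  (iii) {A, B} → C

3

(i) {B, C} → A: every LHS value maps to a single RHS value — holds.
(ii) A → C: every LHS value maps to a single RHS value — holds.
(iii) {A, B} → C: every LHS value maps to a single RHS value — holds.
3 of the 3 dependencies hold.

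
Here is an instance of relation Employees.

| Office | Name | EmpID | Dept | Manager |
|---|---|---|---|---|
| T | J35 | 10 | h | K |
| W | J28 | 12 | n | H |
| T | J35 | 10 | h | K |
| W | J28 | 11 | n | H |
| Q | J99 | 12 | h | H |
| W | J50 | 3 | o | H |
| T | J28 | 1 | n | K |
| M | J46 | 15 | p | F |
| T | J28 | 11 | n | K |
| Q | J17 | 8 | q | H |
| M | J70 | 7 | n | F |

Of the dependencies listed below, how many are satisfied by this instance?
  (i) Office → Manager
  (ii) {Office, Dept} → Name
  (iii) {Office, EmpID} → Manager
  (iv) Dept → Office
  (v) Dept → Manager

(i) Office → Manager: every LHS value maps to a single RHS value — holds.
(ii) {Office, Dept} → Name: every LHS value maps to a single RHS value — holds.
(iii) {Office, EmpID} → Manager: every LHS value maps to a single RHS value — holds.
(iv) Dept → Office: Dept=h: 3 rows → Office takes values {T, Q} — violation; Dept=n: 5 rows → Office takes values {W, T, M} — violation — fails.
(v) Dept → Manager: Dept=h: 3 rows → Manager takes values {K, H} — violation; Dept=n: 5 rows → Manager takes values {H, K, F} — violation — fails.
3 of the 5 dependencies hold.

3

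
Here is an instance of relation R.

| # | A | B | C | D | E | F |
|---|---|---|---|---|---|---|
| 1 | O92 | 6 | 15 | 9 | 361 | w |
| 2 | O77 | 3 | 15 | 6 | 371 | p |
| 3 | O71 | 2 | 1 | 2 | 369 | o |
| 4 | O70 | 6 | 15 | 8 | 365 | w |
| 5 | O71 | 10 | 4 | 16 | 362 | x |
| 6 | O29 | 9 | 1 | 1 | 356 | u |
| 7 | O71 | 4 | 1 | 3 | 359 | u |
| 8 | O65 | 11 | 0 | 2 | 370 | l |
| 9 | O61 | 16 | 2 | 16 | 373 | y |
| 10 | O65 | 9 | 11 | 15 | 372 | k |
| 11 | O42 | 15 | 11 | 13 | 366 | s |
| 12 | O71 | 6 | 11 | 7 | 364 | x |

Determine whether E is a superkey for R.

Yes

All 12 rows have distinct E values, so E → (all attributes) holds and E is a superkey.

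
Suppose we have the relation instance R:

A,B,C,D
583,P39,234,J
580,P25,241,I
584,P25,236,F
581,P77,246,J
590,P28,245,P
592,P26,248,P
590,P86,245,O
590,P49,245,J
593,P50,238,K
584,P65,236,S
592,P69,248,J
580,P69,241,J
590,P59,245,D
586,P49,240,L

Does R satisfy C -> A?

C=234: 1 row → A = 583 ✓
C=241: 2 rows → A = 580, 580 ✓
C=236: 2 rows → A = 584, 584 ✓
C=246: 1 row → A = 581 ✓
C=245: 4 rows → A = 590, 590, 590, 590 ✓
C=248: 2 rows → A = 592, 592 ✓
C=238: 1 row → A = 593 ✓
C=240: 1 row → A = 586 ✓
Every C value is associated with a single A value, so C -> A holds.

Yes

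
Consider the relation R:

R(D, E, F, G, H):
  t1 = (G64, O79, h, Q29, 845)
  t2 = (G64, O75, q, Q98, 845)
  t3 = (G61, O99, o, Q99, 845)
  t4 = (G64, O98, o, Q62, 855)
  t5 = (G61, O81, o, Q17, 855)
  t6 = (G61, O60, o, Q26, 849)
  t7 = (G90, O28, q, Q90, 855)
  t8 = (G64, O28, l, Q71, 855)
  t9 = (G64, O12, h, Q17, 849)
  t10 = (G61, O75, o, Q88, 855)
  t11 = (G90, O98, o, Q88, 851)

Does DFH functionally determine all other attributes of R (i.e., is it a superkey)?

No

Rows 5 and 10 have the same DFH value (D=G61, F=o, H=855) but are distinct tuples, so DFH does not determine every attribute — not a superkey.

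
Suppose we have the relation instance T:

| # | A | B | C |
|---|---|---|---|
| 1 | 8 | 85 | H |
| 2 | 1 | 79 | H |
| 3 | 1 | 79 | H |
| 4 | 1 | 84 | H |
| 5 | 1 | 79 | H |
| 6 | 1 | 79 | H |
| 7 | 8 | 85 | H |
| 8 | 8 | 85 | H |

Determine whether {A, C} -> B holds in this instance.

No

(A=8, C=H): rows 1, 7, 8 → B = 85, 85, 85 ✓
(A=1, C=H): rows 2, 3, 4, 5, 6 → B takes values {79, 84} — violation
Two rows agree on {A, C} but differ on B, so {A, C} -> B does not hold.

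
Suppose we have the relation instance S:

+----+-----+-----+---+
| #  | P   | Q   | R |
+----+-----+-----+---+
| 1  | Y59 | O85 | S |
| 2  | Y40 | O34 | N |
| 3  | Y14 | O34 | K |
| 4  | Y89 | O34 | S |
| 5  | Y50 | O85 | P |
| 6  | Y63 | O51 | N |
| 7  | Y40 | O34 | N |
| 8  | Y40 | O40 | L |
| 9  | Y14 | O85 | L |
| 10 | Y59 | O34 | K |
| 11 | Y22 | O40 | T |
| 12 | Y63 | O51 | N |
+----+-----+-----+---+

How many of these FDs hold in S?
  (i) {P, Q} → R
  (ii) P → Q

(i) {P, Q} → R: every LHS value maps to a single RHS value — holds.
(ii) P → Q: P=Y59: rows 1, 10 → Q takes values {O85, O34} — violation; P=Y40: rows 2, 7, 8 → Q takes values {O34, O40} — violation; P=Y14: rows 3, 9 → Q takes values {O34, O85} — violation — fails.
1 of the 2 dependencies holds.

1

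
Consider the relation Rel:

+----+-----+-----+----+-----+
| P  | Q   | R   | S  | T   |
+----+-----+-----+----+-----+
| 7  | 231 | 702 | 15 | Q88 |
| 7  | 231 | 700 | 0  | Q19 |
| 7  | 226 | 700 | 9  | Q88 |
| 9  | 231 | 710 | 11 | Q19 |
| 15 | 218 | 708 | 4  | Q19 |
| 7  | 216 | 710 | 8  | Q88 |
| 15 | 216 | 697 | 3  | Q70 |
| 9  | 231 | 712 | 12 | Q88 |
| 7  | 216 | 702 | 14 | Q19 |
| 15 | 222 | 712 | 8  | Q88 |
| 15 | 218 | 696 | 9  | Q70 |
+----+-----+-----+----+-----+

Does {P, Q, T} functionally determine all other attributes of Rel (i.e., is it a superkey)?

Yes

All 11 rows have distinct {P, Q, T} values, so {P, Q, T} → (all attributes) holds and {P, Q, T} is a superkey.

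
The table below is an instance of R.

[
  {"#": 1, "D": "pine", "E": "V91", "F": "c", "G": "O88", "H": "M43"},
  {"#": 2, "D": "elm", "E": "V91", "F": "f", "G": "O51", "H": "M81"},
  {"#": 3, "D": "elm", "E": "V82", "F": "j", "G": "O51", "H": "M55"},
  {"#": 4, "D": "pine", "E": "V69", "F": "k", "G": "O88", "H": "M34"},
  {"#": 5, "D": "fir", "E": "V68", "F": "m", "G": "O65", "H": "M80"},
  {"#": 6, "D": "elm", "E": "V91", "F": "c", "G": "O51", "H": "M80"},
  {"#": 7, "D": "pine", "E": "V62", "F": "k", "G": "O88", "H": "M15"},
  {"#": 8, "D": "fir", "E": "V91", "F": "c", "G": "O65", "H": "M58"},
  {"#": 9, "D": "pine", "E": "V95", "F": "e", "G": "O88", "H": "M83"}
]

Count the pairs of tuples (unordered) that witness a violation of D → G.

D=pine: all 4 rows agree on G — 0 pairs.
D=elm: all 3 rows agree on G — 0 pairs.
D=fir: all 2 rows agree on G — 0 pairs.

0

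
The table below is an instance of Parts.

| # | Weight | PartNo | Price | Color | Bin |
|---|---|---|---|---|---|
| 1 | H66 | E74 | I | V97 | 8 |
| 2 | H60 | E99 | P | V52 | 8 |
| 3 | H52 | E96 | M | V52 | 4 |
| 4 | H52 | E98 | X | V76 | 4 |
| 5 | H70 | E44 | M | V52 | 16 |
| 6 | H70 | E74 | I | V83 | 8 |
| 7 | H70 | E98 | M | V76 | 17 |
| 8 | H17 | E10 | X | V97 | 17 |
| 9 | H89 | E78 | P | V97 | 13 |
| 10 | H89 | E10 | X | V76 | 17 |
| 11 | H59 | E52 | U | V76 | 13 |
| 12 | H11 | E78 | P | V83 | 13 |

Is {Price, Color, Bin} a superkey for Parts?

All 12 rows have distinct {Price, Color, Bin} values, so {Price, Color, Bin} → (all attributes) holds and {Price, Color, Bin} is a superkey.

Yes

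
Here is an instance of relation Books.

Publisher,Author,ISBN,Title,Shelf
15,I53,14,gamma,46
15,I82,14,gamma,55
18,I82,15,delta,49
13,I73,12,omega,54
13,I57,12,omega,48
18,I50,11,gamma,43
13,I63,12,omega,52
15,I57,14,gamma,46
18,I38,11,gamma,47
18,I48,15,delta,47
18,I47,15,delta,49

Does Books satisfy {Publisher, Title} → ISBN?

Yes

(Publisher=15, Title=gamma): 3 rows → ISBN = 14, 14, 14 ✓
(Publisher=18, Title=delta): 3 rows → ISBN = 15, 15, 15 ✓
(Publisher=13, Title=omega): 3 rows → ISBN = 12, 12, 12 ✓
(Publisher=18, Title=gamma): 2 rows → ISBN = 11, 11 ✓
Every {Publisher, Title} value is associated with a single ISBN value, so {Publisher, Title} → ISBN holds.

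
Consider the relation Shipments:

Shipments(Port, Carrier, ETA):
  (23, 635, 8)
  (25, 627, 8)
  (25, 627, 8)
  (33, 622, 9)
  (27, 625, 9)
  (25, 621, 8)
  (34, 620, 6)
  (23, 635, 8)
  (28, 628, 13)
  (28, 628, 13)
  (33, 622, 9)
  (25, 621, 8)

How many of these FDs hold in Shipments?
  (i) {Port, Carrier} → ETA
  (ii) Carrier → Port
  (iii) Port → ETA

(i) {Port, Carrier} → ETA: every LHS value maps to a single RHS value — holds.
(ii) Carrier → Port: every LHS value maps to a single RHS value — holds.
(iii) Port → ETA: every LHS value maps to a single RHS value — holds.
3 of the 3 dependencies hold.

3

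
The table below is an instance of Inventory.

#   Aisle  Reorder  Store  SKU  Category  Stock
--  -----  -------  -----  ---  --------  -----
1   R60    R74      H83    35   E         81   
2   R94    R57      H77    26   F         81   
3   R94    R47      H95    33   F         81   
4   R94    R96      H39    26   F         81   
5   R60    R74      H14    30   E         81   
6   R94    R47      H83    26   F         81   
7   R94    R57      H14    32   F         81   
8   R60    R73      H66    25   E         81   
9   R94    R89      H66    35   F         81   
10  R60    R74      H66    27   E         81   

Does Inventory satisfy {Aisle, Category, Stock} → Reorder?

No

(Aisle=R60, Category=E, Stock=81): rows 1, 5, 8, 10 → Reorder takes values {R74, R73} — violation
(Aisle=R94, Category=F, Stock=81): rows 2, 3, 4, 6, 7, 9 → Reorder takes values {R57, R47, R96, R89} — violation
Two rows agree on {Aisle, Category, Stock} but differ on Reorder, so {Aisle, Category, Stock} → Reorder does not hold.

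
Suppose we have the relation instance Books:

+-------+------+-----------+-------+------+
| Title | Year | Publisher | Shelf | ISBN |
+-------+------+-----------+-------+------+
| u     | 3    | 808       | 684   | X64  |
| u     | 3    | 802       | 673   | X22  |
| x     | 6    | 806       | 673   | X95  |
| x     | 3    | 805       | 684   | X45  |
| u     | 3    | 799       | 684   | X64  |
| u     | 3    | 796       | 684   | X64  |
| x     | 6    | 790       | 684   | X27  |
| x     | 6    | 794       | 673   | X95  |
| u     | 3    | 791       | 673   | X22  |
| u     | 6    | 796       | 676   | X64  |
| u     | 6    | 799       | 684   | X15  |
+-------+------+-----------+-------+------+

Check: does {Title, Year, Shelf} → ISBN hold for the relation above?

(Title=u, Year=3, Shelf=684): 3 rows → ISBN = X64, X64, X64 ✓
(Title=u, Year=3, Shelf=673): 2 rows → ISBN = X22, X22 ✓
(Title=x, Year=6, Shelf=673): 2 rows → ISBN = X95, X95 ✓
(Title=x, Year=3, Shelf=684): 1 row → ISBN = X45 ✓
(Title=x, Year=6, Shelf=684): 1 row → ISBN = X27 ✓
(Title=u, Year=6, Shelf=676): 1 row → ISBN = X64 ✓
(Title=u, Year=6, Shelf=684): 1 row → ISBN = X15 ✓
Every {Title, Year, Shelf} value is associated with a single ISBN value, so {Title, Year, Shelf} → ISBN holds.

Yes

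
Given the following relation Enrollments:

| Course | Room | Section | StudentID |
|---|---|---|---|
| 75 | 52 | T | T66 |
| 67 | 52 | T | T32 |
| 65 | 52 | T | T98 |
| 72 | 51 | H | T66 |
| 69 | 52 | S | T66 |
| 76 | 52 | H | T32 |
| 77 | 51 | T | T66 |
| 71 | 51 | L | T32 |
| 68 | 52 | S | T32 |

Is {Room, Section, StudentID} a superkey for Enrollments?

Yes

All 9 rows have distinct {Room, Section, StudentID} values, so {Room, Section, StudentID} → (all attributes) holds and {Room, Section, StudentID} is a superkey.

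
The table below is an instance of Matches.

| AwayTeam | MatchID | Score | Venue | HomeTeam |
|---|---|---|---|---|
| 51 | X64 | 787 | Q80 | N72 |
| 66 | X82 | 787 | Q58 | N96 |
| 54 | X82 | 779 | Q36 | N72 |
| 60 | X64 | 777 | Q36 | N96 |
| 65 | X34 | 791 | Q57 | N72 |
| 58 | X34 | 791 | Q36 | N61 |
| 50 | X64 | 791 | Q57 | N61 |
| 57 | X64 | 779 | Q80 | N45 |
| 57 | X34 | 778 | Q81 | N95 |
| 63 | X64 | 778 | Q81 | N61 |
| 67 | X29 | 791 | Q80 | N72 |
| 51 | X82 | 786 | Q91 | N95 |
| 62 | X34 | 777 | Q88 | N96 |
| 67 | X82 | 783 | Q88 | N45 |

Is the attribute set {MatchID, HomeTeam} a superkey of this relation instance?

No

Two distinct rows share (MatchID=X64, HomeTeam=N61), so {MatchID, HomeTeam} does not determine every attribute — not a superkey.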